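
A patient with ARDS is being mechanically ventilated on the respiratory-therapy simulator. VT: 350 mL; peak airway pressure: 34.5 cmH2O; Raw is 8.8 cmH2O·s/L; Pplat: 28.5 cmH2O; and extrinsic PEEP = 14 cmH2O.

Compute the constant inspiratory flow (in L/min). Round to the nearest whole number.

flow = (PIP − Pplat) / Raw = (34.5 − 28.5) / 8.8 = 0.6818 L/s × 60 = 40.908 L/min.

41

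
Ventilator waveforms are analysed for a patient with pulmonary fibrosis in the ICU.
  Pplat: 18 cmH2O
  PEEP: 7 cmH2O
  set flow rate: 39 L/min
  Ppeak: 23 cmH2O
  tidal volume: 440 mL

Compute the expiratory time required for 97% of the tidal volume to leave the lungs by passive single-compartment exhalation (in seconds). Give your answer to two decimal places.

Flow: 39 L/min ÷ 60 = 0.65 L/s.
R = (PIP − Pplat)/V̇ = (23 − 18) / 0.65 = 5.0/0.65 = 7.692 cmH2O·s/L.
C = Vt/(Pplat − PEEP) = 440.0 / (18 − 7) = 440.0/11.0 = 40.0 mL/cmH2O.
τ = R × C = 7.692 × 0.04 L/cmH2O = 0.3077 s.
t = −τ·ln(1 − 0.97) = −0.3077·ln(0.03) = 1.079 s.

1.08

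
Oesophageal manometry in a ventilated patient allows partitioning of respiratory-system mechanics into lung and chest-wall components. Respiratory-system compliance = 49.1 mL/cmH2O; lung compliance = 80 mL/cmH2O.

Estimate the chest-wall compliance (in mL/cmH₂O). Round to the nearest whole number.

1/Ccw = 1/Crs − 1/CL.
1/Ccw = 1/49.1 − 1/80 = 0.007867.
Ccw = 127.11 mL/cmH2O.

127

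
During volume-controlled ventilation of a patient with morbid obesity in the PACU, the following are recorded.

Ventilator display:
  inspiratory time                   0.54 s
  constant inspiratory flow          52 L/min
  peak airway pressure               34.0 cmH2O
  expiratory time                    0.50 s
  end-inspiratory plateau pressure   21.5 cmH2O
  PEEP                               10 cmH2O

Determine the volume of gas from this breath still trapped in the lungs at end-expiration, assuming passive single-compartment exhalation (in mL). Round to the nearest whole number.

Flow: 52 L/min ÷ 60 = 0.8667 L/s.
Vt = flow × Ti = 0.8667 L/s × 0.54 s × 1000 mL/L = 468.02 mL.
R = (PIP − Pplat)/V̇ = (34.0 − 21.5) / 0.8667 = 12.5/0.8667 = 14.423 cmH2O·s/L.
C = Vt/(Pplat − PEEP) = 468.02 / (21.5 − 10) = 468.02/11.5 = 40.697 mL/cmH2O.
τ = R × C = 14.423 × 0.0407 L/cmH2O = 0.587 s.
Fraction remaining = e^(−Te/τ) = e^(−0.50/0.587) = 0.4267.
Trapped volume = 468.02 × 0.4267 = 199.7 mL.

200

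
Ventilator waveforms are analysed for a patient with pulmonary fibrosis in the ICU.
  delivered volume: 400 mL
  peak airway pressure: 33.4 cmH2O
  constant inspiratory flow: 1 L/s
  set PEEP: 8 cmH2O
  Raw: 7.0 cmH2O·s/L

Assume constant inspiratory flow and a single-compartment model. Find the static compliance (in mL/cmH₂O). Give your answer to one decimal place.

Equation of motion (constant flow): PIP = Vt/C + R·V̇ + PEEP.
Vt/C = PIP − R·V̇ − PEEP = 33.4 − 7.0×1 − 8 = 33.4 − 7.0 − 8 = 18.4 cmH2O.
C = Vt / 18.4 = 400 / 18.4 = 21.739 mL/cmH2O.

21.7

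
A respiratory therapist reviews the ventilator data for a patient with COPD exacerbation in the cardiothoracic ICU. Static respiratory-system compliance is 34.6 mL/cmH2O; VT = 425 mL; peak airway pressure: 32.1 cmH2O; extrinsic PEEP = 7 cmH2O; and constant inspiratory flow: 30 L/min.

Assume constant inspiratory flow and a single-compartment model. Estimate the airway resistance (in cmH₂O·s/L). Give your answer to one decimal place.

Flow: 30 L/min ÷ 60 = 0.5 L/s.
Equation of motion (constant flow): PIP = Vt/C + R·V̇ + PEEP.
R·V̇ = PIP − Vt/C − PEEP = 32.1 − 425/34.6 − 7 = 32.1 − 12.283 − 7 = 12.817 cmH2O.
R = 12.817 / 0.5 = 25.634 cmH2O·s/L.

25.6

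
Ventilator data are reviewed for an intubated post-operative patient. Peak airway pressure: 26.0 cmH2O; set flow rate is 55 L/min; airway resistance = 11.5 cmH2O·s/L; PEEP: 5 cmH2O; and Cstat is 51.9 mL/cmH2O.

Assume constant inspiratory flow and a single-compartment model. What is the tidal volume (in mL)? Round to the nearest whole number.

Flow: 55 L/min ÷ 60 = 0.9167 L/s.
Equation of motion (constant flow): PIP = Vt/C + R·V̇ + PEEP.
Vt/C = PIP − R·V̇ − PEEP = 26.0 − 10.542 − 5 = 10.458 cmH2O.
Vt = C × 10.458 = 51.9 × 10.458 = 542.77 mL.

543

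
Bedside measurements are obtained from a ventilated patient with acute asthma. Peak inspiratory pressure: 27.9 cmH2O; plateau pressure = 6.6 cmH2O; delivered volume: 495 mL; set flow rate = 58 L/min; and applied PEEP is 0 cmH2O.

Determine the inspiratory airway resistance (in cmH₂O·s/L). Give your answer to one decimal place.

22.0

Flow: 58 L/min ÷ 60 = 0.9667 L/s.
Raw = (PIP − Pplat) / flow = (27.9 − 6.6) / 0.9667 = 21.3 / 0.9667 = 22.034 cmH2O·s/L.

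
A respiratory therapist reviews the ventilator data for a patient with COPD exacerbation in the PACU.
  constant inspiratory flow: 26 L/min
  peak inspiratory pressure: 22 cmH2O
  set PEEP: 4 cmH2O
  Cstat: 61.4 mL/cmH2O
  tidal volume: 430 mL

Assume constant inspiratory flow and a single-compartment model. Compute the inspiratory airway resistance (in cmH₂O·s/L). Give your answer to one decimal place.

Flow: 26 L/min ÷ 60 = 0.4333 L/s.
Equation of motion (constant flow): PIP = Vt/C + R·V̇ + PEEP.
R·V̇ = PIP − Vt/C − PEEP = 22 − 430/61.4 − 4 = 22 − 7.003 − 4 = 10.997 cmH2O.
R = 10.997 / 0.4333 = 25.38 cmH2O·s/L.

25.4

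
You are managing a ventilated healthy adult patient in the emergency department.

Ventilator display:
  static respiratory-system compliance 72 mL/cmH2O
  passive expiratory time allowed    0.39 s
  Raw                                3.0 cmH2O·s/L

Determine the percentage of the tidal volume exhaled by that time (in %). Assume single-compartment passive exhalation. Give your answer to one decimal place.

τ = R × C = 3.0 × 72 mL/cmH2O = 3.0 × 0.072 L/cmH2O = 0.216 s.
Passive exhalation: V(t)/V₀ = e^(−t/τ) = e^(−0.39/0.216) = 0.1644.
Fraction exhaled = 1 − 0.1644 = 0.8356 → 83.56%.

83.6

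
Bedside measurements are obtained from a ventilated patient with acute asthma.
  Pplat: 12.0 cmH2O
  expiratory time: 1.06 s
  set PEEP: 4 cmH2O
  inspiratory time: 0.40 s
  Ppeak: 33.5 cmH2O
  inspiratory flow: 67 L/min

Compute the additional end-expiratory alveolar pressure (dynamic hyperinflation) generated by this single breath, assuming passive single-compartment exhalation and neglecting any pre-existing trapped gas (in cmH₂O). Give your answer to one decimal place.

Flow: 67 L/min ÷ 60 = 1.1167 L/s.
Vt = flow × Ti = 1.1167 L/s × 0.40 s × 1000 mL/L = 446.68 mL.
R = (PIP − Pplat)/V̇ = (33.5 − 12.0) / 1.1167 = 21.5/1.1167 = 19.253 cmH2O·s/L.
C = Vt/(Pplat − PEEP) = 446.68 / (12.0 − 4) = 446.68/8.0 = 55.835 mL/cmH2O.
τ = R × C = 19.253 × 0.05584 L/cmH2O = 1.075 s.
Fraction remaining = e^(−Te/τ) = e^(−1.06/1.075) = 0.373; trapped volume = 446.68 × 0.373 = 166.61 mL.
Additional alveolar pressure from trapping ≈ V_trapped / C = 166.61 / 55.835 = 2.984 cmH2O.

3.0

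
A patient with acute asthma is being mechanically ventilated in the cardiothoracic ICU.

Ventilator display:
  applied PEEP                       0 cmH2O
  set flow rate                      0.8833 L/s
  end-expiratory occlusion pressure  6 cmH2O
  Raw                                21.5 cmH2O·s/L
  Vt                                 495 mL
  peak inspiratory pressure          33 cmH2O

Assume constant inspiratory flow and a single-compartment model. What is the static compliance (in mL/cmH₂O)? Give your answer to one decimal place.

61.8

Total PEEP = 6 cmH2O (set 0 + intrinsic 6); this is the baseline alveolar pressure.
Equation of motion (constant flow): PIP = Vt/C + R·V̇ + PEEP.
Vt/C = PIP − R·V̇ − PEEP = 33 − 21.5×0.8833 − 6 = 33 − 18.991 − 6 = 8.009 cmH2O.
C = Vt / 8.009 = 495 / 8.009 = 61.805 mL/cmH2O.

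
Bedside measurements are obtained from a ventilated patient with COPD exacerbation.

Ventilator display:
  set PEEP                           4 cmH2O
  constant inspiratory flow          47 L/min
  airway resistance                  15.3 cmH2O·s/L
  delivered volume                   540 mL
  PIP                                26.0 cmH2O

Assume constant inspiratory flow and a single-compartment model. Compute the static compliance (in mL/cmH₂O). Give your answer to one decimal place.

53.9

Flow: 47 L/min ÷ 60 = 0.7833 L/s.
Equation of motion (constant flow): PIP = Vt/C + R·V̇ + PEEP.
Vt/C = PIP − R·V̇ − PEEP = 26.0 − 15.3×0.7833 − 4 = 26.0 − 11.984 − 4 = 10.016 cmH2O.
C = Vt / 10.016 = 540 / 10.016 = 53.914 mL/cmH2O.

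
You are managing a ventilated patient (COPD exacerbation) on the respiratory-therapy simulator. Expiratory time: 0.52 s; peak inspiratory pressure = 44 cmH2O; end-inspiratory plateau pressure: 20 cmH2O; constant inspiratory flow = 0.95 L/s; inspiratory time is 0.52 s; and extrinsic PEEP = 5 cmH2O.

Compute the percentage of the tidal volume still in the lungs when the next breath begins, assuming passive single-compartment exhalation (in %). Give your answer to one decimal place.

53.5

Vt = flow × Ti = 0.95 L/s × 0.52 s × 1000 mL/L = 494.0 mL.
R = (PIP − Pplat)/V̇ = (44 − 20) / 0.95 = 24.0/0.95 = 25.263 cmH2O·s/L.
C = Vt/(Pplat − PEEP) = 494.0 / (20 − 5) = 494.0/15.0 = 32.933 mL/cmH2O.
τ = R × C = 25.263 × 0.03293 L/cmH2O = 0.8319 s.
Fraction remaining at end-expiration = e^(−Te/τ) = e^(−0.52/0.8319) = 0.5352 → 53.52%.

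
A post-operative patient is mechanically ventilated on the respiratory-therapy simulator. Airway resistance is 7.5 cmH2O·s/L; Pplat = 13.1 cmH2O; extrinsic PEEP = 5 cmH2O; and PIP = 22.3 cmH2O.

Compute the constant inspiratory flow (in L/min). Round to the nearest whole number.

flow = (PIP − Pplat) / Raw = (22.3 − 13.1) / 7.5 = 1.227 L/s × 60 = 73.62 L/min.

74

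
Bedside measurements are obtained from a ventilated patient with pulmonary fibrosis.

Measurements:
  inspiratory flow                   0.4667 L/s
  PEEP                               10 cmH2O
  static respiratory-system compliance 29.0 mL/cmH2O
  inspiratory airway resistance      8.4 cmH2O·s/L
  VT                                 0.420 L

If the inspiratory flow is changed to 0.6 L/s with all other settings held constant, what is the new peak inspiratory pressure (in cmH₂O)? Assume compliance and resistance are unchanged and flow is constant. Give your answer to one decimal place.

PIP = Vt/C + R·V̇ + PEEP (constant-flow equation of motion).
Only the resistive term changes: ΔPIP = R × ΔV̇ = 8.4 × (0.6 − 0.4667) = 8.4 × 0.1333 = 1.12 cmH2O.
Original PIP = 420/29.0 + 8.4×0.4667 + 10 = 28.403 cmH2O; new PIP = 28.403 + (1.12) = 29.523 cmH2O.

29.5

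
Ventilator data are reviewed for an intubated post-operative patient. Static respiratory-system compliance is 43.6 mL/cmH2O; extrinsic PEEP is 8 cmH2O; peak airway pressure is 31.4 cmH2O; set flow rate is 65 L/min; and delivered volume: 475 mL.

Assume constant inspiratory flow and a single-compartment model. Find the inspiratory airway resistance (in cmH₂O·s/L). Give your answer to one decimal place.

Flow: 65 L/min ÷ 60 = 1.0833 L/s.
Equation of motion (constant flow): PIP = Vt/C + R·V̇ + PEEP.
R·V̇ = PIP − Vt/C − PEEP = 31.4 − 475/43.6 − 8 = 31.4 − 10.894 − 8 = 12.506 cmH2O.
R = 12.506 / 1.0833 = 11.544 cmH2O·s/L.

11.5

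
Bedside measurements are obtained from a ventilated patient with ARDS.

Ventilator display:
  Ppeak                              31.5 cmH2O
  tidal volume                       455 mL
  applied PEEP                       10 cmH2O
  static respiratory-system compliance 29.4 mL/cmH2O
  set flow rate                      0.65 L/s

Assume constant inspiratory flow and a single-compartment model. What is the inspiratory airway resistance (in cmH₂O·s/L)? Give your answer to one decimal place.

Equation of motion (constant flow): PIP = Vt/C + R·V̇ + PEEP.
R·V̇ = PIP − Vt/C − PEEP = 31.5 − 455/29.4 − 10 = 31.5 − 15.476 − 10 = 6.024 cmH2O.
R = 6.024 / 0.65 = 9.268 cmH2O·s/L.

9.3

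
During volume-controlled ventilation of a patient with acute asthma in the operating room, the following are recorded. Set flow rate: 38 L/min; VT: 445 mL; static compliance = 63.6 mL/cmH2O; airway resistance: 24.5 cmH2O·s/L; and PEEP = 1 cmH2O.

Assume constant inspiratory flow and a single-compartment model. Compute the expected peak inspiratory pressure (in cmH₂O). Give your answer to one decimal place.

Flow: 38 L/min ÷ 60 = 0.6333 L/s.
Equation of motion (constant flow): PIP = Vt/C + R·V̇ + PEEP.
PIP = 445/63.6 + 24.5×0.6333 + 1 = 6.997 + 15.516 + 1 = 23.513 cmH2O.

23.5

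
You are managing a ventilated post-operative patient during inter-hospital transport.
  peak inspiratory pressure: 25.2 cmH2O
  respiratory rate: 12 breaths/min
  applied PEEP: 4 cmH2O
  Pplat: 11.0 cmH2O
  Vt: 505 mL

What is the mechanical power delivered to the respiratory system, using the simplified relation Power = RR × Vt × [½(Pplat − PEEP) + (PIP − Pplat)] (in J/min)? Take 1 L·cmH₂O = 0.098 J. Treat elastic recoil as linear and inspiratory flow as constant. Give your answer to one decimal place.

Per-breath work = Vt × [½(Pplat−PEEP) + (PIP−Pplat)] = 0.505 × [0.5×7.0 + 14.2] = 0.505 × 17.7 = 8.939 L·cmH2O.
Power = 12 × 8.939 = 107.27 L·cmH2O/min.
× 0.098 J/(L·cmH2O) → 10.512 J/min.

10.5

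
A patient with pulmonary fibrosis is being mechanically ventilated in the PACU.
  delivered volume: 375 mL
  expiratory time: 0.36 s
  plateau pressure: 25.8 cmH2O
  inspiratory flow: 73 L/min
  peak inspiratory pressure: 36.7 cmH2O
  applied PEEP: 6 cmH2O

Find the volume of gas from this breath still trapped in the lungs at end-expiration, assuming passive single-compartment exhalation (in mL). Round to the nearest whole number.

45

Flow: 73 L/min ÷ 60 = 1.2167 L/s.
R = (PIP − Pplat)/V̇ = (36.7 − 25.8) / 1.2167 = 10.9/1.2167 = 8.959 cmH2O·s/L.
C = Vt/(Pplat − PEEP) = 375.0 / (25.8 − 6) = 375.0/19.8 = 18.939 mL/cmH2O.
τ = R × C = 8.959 × 0.01894 L/cmH2O = 0.1697 s.
Fraction remaining = e^(−Te/τ) = e^(−0.36/0.1697) = 0.1199.
Trapped volume = 375.0 × 0.1199 = 44.963 mL.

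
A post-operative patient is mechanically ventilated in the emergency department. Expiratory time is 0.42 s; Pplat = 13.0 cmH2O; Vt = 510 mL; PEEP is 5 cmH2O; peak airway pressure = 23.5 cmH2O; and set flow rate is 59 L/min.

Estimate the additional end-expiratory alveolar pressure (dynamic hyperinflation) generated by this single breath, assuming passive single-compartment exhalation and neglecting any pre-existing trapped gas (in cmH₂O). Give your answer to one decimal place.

4.3

Flow: 59 L/min ÷ 60 = 0.9833 L/s.
R = (PIP − Pplat)/V̇ = (23.5 − 13.0) / 0.9833 = 10.5/0.9833 = 10.678 cmH2O·s/L.
C = Vt/(Pplat − PEEP) = 510.0 / (13.0 − 5) = 510.0/8.0 = 63.75 mL/cmH2O.
τ = R × C = 10.678 × 0.06375 L/cmH2O = 0.6807 s.
Fraction remaining = e^(−Te/τ) = e^(−0.42/0.6807) = 0.5396; trapped volume = 510.0 × 0.5396 = 275.2 mL.
Additional alveolar pressure from trapping ≈ V_trapped / C = 275.2 / 63.75 = 4.317 cmH2O.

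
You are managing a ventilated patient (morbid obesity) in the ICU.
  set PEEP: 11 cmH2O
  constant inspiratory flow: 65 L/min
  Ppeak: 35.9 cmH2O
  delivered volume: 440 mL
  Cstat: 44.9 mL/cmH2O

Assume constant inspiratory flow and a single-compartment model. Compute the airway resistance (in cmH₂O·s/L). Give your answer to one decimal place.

Flow: 65 L/min ÷ 60 = 1.0833 L/s.
Equation of motion (constant flow): PIP = Vt/C + R·V̇ + PEEP.
R·V̇ = PIP − Vt/C − PEEP = 35.9 − 440/44.9 − 11 = 35.9 − 9.8 − 11 = 15.1 cmH2O.
R = 15.1 / 1.0833 = 13.939 cmH2O·s/L.

13.9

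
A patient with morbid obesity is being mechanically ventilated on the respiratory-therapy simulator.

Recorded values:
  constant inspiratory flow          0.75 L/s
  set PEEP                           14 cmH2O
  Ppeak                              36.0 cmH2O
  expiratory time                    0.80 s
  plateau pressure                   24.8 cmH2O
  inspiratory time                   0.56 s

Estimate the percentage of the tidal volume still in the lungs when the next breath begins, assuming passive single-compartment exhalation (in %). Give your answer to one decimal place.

Vt = flow × Ti = 0.75 L/s × 0.56 s × 1000 mL/L = 420.0 mL.
R = (PIP − Pplat)/V̇ = (36.0 − 24.8) / 0.75 = 11.2/0.75 = 14.933 cmH2O·s/L.
C = Vt/(Pplat − PEEP) = 420.0 / (24.8 − 14) = 420.0/10.8 = 38.889 mL/cmH2O.
τ = R × C = 14.933 × 0.03889 L/cmH2O = 0.5807 s.
Fraction remaining at end-expiration = e^(−Te/τ) = e^(−0.80/0.5807) = 0.2522 → 25.22%.

25.2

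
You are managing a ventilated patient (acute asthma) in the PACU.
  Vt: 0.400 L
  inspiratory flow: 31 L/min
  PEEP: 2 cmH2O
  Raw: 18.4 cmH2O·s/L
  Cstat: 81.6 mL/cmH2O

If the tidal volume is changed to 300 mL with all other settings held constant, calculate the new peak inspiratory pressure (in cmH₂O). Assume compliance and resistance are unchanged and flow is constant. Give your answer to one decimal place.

15.2

Flow: 31 L/min ÷ 60 = 0.5167 L/s.
PIP = Vt/C + R·V̇ + PEEP (constant-flow equation of motion).
Only the elastic term changes: ΔPIP = ΔVt / C = (300 − 400) / 81.6 = -1.225 cmH2O.
Original PIP = 400/81.6 + 18.4×0.5167 + 2 = 16.409 cmH2O; new PIP = 16.409 + (-1.225) = 15.184 cmH2O.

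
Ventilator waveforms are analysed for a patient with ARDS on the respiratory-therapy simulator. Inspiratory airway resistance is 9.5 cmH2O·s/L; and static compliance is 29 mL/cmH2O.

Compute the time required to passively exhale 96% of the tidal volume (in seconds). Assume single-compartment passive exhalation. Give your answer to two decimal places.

0.89

τ = R × C = 9.5 × 29 mL/cmH2O = 9.5 × 0.029 L/cmH2O = 0.2755 s.
Exhaled fraction f = 1 − e^(−t/τ) → t = −τ·ln(1 − f) = −0.2755·ln(0.04) = 0.8868 s.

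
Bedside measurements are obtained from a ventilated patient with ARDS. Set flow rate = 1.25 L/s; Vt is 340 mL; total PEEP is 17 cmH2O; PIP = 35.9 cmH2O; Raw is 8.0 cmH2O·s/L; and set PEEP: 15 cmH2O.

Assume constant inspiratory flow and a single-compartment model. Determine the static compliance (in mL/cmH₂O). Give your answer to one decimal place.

38.2

Total PEEP = 17 cmH2O (set 15 + intrinsic 2); this is the baseline alveolar pressure.
Equation of motion (constant flow): PIP = Vt/C + R·V̇ + PEEP.
Vt/C = PIP − R·V̇ − PEEP = 35.9 − 8.0×1.25 − 17 = 35.9 − 10.0 − 17 = 8.9 cmH2O.
C = Vt / 8.9 = 340 / 8.9 = 38.202 mL/cmH2O.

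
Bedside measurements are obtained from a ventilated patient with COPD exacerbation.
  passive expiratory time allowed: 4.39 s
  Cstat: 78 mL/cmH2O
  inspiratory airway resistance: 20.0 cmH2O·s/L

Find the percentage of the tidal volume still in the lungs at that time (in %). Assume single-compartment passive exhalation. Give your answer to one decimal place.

τ = R × C = 20.0 × 78 mL/cmH2O = 20.0 × 0.078 L/cmH2O = 1.56 s.
Passive exhalation: V(t)/V₀ = e^(−t/τ) = e^(−4.39/1.56) = 0.05996.
Fraction remaining = 0.05996 → 5.996%.

6.0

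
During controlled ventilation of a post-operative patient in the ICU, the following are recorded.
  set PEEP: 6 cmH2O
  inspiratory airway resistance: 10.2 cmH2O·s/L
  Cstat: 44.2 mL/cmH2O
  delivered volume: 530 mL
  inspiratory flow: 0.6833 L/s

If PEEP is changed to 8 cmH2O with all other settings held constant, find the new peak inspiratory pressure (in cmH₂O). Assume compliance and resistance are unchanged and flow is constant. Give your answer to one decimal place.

PIP = Vt/C + R·V̇ + PEEP (constant-flow equation of motion).
Only the baseline term changes: ΔPIP = ΔPEEP = 8 − 6 = 2.0 cmH2O.
Original PIP = 530/44.2 + 10.2×0.6833 + 6 = 24.961 cmH2O; new PIP = 24.961 + (2.0) = 26.961 cmH2O.

27.0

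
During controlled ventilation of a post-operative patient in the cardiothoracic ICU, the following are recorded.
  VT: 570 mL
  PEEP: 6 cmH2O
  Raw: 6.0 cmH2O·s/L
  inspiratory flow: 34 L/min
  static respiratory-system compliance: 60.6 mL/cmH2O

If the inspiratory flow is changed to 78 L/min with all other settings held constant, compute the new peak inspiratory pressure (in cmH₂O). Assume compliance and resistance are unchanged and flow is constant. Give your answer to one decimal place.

23.2

Flow: 34 L/min ÷ 60 = 0.5667 L/s.
New flow: 78 L/min ÷ 60 = 1.3 L/s.
PIP = Vt/C + R·V̇ + PEEP (constant-flow equation of motion).
Only the resistive term changes: ΔPIP = R × ΔV̇ = 6.0 × (1.3 − 0.5667) = 6.0 × 0.7333 = 4.4 cmH2O.
Original PIP = 570/60.6 + 6.0×0.5667 + 6 = 18.806 cmH2O; new PIP = 18.806 + (4.4) = 23.206 cmH2O.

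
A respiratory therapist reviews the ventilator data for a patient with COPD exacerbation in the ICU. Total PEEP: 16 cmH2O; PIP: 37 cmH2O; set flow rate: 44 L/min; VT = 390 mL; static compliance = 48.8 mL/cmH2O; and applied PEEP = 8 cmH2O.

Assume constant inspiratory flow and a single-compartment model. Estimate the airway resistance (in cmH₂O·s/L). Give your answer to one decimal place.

17.7

Flow: 44 L/min ÷ 60 = 0.7333 L/s.
Total PEEP = 16 cmH2O (set 8 + intrinsic 8); this is the baseline alveolar pressure.
Equation of motion (constant flow): PIP = Vt/C + R·V̇ + PEEP.
R·V̇ = PIP − Vt/C − PEEP = 37 − 390/48.8 − 16 = 37 − 7.992 − 16 = 13.008 cmH2O.
R = 13.008 / 0.7333 = 17.739 cmH2O·s/L.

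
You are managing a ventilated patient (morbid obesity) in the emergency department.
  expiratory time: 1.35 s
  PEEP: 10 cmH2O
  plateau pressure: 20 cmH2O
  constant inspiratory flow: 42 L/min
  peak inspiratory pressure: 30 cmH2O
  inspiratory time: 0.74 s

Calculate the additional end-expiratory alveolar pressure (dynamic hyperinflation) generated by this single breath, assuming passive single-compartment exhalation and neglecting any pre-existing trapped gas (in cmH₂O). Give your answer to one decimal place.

Flow: 42 L/min ÷ 60 = 0.7 L/s.
Vt = flow × Ti = 0.7 L/s × 0.74 s × 1000 mL/L = 518.0 mL.
R = (PIP − Pplat)/V̇ = (30 − 20) / 0.7 = 10.0/0.7 = 14.286 cmH2O·s/L.
C = Vt/(Pplat − PEEP) = 518.0 / (20 − 10) = 518.0/10.0 = 51.8 mL/cmH2O.
τ = R × C = 14.286 × 0.0518 L/cmH2O = 0.74 s.
Fraction remaining = e^(−Te/τ) = e^(−1.35/0.74) = 0.1613; trapped volume = 518.0 × 0.1613 = 83.553 mL.
Additional alveolar pressure from trapping ≈ V_trapped / C = 83.553 / 51.8 = 1.613 cmH2O.

1.6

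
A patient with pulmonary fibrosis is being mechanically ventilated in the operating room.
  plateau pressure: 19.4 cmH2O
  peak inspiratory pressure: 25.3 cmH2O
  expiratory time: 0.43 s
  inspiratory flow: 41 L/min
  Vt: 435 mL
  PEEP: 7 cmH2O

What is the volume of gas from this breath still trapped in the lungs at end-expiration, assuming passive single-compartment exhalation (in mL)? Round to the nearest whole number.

Flow: 41 L/min ÷ 60 = 0.6833 L/s.
R = (PIP − Pplat)/V̇ = (25.3 − 19.4) / 0.6833 = 5.9/0.6833 = 8.635 cmH2O·s/L.
C = Vt/(Pplat − PEEP) = 435.0 / (19.4 − 7) = 435.0/12.4 = 35.081 mL/cmH2O.
τ = R × C = 8.635 × 0.03508 L/cmH2O = 0.3029 s.
Fraction remaining = e^(−Te/τ) = e^(−0.43/0.3029) = 0.2418.
Trapped volume = 435.0 × 0.2418 = 105.18 mL.

105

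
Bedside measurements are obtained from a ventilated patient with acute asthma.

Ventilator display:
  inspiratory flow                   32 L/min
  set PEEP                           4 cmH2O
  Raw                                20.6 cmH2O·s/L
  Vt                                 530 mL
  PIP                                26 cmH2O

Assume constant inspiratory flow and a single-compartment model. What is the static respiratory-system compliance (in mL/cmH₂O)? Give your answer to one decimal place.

48.1

Flow: 32 L/min ÷ 60 = 0.5333 L/s.
Equation of motion (constant flow): PIP = Vt/C + R·V̇ + PEEP.
Vt/C = PIP − R·V̇ − PEEP = 26 − 20.6×0.5333 − 4 = 26 − 10.986 − 4 = 11.014 cmH2O.
C = Vt / 11.014 = 530 / 11.014 = 48.121 mL/cmH2O.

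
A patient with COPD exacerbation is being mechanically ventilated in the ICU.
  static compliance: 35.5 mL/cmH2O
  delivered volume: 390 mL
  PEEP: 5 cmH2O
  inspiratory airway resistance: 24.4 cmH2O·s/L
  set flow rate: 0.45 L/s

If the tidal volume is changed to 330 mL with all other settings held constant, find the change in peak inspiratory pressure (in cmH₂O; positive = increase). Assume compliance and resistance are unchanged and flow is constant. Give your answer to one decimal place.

-1.7

PIP = Vt/C + R·V̇ + PEEP (constant-flow equation of motion).
Only the elastic term changes: ΔPIP = ΔVt / C = (330 − 390) / 35.5 = -1.69 cmH2O.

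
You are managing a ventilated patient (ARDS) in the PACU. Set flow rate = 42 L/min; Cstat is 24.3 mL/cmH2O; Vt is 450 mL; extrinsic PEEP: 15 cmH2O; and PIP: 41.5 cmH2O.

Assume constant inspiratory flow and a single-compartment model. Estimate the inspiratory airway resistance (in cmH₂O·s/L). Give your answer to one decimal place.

11.4

Flow: 42 L/min ÷ 60 = 0.7 L/s.
Equation of motion (constant flow): PIP = Vt/C + R·V̇ + PEEP.
R·V̇ = PIP − Vt/C − PEEP = 41.5 − 450/24.3 − 15 = 41.5 − 18.519 − 15 = 7.981 cmH2O.
R = 7.981 / 0.7 = 11.401 cmH2O·s/L.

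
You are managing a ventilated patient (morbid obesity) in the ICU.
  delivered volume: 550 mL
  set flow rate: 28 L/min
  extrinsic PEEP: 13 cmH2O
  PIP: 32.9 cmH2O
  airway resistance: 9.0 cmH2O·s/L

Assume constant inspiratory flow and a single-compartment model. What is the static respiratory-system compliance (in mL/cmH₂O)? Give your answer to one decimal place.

Flow: 28 L/min ÷ 60 = 0.4667 L/s.
Equation of motion (constant flow): PIP = Vt/C + R·V̇ + PEEP.
Vt/C = PIP − R·V̇ − PEEP = 32.9 − 9.0×0.4667 − 13 = 32.9 − 4.2 − 13 = 15.7 cmH2O.
C = Vt / 15.7 = 550 / 15.7 = 35.032 mL/cmH2O.

35.0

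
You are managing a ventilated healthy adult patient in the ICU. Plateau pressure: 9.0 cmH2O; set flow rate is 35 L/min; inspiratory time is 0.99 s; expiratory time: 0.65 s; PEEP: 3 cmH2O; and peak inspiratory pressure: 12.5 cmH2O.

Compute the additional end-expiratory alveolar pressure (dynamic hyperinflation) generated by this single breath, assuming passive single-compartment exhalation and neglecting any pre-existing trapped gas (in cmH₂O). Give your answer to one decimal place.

1.9

Flow: 35 L/min ÷ 60 = 0.5833 L/s.
Vt = flow × Ti = 0.5833 L/s × 0.99 s × 1000 mL/L = 577.47 mL.
R = (PIP − Pplat)/V̇ = (12.5 − 9.0) / 0.5833 = 3.5/0.5833 = 6.0 cmH2O·s/L.
C = Vt/(Pplat − PEEP) = 577.47 / (9.0 − 3) = 577.47/6.0 = 96.245 mL/cmH2O.
τ = R × C = 6.0 × 0.09625 L/cmH2O = 0.5775 s.
Fraction remaining = e^(−Te/τ) = e^(−0.65/0.5775) = 0.3245; trapped volume = 577.47 × 0.3245 = 187.39 mL.
Additional alveolar pressure from trapping ≈ V_trapped / C = 187.39 / 96.245 = 1.947 cmH2O.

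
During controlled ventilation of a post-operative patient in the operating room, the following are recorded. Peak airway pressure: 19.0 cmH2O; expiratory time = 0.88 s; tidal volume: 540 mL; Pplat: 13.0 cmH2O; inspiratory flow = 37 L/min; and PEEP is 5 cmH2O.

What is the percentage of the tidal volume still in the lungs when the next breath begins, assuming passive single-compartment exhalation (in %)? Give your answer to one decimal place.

26.2

Flow: 37 L/min ÷ 60 = 0.6167 L/s.
R = (PIP − Pplat)/V̇ = (19.0 − 13.0) / 0.6167 = 6.0/0.6167 = 9.729 cmH2O·s/L.
C = Vt/(Pplat − PEEP) = 540.0 / (13.0 − 5) = 540.0/8.0 = 67.5 mL/cmH2O.
τ = R × C = 9.729 × 0.0675 L/cmH2O = 0.6567 s.
Fraction remaining at end-expiration = e^(−Te/τ) = e^(−0.88/0.6567) = 0.2618 → 26.18%.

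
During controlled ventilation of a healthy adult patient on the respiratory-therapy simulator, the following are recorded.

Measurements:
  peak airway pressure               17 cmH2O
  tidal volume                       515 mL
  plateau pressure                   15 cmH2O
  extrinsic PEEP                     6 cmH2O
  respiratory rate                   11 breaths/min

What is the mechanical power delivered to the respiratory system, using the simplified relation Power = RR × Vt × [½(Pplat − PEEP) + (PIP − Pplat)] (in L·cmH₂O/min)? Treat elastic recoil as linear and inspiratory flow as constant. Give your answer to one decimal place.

36.8

Per-breath work = Vt × [½(Pplat−PEEP) + (PIP−Pplat)] = 0.515 × [0.5×9.0 + 2.0] = 0.515 × 6.5 = 3.348 L·cmH2O.
Power = 11 × 3.348 = 36.828 L·cmH2O/min.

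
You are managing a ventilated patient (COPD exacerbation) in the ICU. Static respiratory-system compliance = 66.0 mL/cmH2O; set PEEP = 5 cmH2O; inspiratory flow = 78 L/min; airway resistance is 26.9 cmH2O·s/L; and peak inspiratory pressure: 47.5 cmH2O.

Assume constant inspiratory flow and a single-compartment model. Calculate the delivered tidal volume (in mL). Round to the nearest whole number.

Flow: 78 L/min ÷ 60 = 1.3 L/s.
Equation of motion (constant flow): PIP = Vt/C + R·V̇ + PEEP.
Vt/C = PIP − R·V̇ − PEEP = 47.5 − 34.97 − 5 = 7.53 cmH2O.
Vt = C × 7.53 = 66.0 × 7.53 = 496.98 mL.

497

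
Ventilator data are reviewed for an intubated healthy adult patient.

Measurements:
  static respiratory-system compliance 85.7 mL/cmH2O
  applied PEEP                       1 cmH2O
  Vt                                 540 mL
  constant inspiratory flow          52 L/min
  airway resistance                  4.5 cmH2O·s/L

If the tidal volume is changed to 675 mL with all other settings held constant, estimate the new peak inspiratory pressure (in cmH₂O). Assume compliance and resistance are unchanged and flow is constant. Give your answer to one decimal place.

12.8

Flow: 52 L/min ÷ 60 = 0.8667 L/s.
PIP = Vt/C + R·V̇ + PEEP (constant-flow equation of motion).
Only the elastic term changes: ΔPIP = ΔVt / C = (675 − 540) / 85.7 = 1.575 cmH2O.
Original PIP = 540/85.7 + 4.5×0.8667 + 1 = 11.201 cmH2O; new PIP = 11.201 + (1.575) = 12.776 cmH2O.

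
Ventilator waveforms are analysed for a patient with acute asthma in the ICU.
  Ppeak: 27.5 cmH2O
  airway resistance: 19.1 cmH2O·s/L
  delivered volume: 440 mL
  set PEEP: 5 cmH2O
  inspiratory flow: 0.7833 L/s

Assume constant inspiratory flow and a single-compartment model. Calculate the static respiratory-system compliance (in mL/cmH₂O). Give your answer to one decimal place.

Equation of motion (constant flow): PIP = Vt/C + R·V̇ + PEEP.
Vt/C = PIP − R·V̇ − PEEP = 27.5 − 19.1×0.7833 − 5 = 27.5 − 14.961 − 5 = 7.539 cmH2O.
C = Vt / 7.539 = 440 / 7.539 = 58.363 mL/cmH2O.

58.4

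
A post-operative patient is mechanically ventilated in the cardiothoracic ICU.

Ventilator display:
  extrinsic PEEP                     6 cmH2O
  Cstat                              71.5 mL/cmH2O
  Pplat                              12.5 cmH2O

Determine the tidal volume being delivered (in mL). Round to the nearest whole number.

Vt = Cstat × (Pplat − PEEP) = 71.5 × (12.5 − 6) = 71.5 × 6.5 = 464.75 mL.

465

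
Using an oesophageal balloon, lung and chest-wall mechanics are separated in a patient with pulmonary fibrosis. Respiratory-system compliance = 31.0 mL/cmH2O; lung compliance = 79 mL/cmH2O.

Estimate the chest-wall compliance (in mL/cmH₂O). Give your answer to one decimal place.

51.0

1/Ccw = 1/Crs − 1/CL.
1/Ccw = 1/31.0 − 1/79 = 0.0196.
Ccw = 51.02 mL/cmH2O.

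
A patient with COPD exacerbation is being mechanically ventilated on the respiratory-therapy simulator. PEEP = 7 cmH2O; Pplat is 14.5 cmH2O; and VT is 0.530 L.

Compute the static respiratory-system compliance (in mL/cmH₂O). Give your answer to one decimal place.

70.7

Cstat = Vt / (Pplat − PEEP) = 530 / (14.5 − 7) = 530 / 7.5 = 70.667 mL/cmH2O.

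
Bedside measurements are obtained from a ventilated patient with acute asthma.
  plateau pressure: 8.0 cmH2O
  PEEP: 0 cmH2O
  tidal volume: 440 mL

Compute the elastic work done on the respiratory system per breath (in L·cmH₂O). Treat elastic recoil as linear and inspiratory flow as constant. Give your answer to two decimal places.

Elastic work ≈ ½ × (Pplat − PEEP) × Vt = 0.5 × (8.0 − 0) × 0.440 L = 0.5 × 8.0 × 0.440 = 1.76 L·cmH2O.

1.76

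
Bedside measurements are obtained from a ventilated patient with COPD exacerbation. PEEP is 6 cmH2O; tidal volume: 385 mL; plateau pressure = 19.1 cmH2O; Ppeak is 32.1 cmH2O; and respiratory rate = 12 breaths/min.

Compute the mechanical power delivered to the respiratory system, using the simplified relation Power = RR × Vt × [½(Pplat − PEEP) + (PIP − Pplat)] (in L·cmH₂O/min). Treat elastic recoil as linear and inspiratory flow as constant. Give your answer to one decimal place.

90.3

Per-breath work = Vt × [½(Pplat−PEEP) + (PIP−Pplat)] = 0.385 × [0.5×13.1 + 13.0] = 0.385 × 19.55 = 7.527 L·cmH2O.
Power = 12 × 7.527 = 90.324 L·cmH2O/min.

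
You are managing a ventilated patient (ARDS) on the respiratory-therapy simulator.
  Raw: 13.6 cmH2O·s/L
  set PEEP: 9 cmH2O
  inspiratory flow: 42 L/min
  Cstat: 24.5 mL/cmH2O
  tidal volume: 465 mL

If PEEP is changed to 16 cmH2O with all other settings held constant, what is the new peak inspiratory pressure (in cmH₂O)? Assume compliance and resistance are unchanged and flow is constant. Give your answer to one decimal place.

Flow: 42 L/min ÷ 60 = 0.7 L/s.
PIP = Vt/C + R·V̇ + PEEP (constant-flow equation of motion).
Only the baseline term changes: ΔPIP = ΔPEEP = 16 − 9 = 7.0 cmH2O.
Original PIP = 465/24.5 + 13.6×0.7 + 9 = 37.5 cmH2O; new PIP = 37.5 + (7.0) = 44.5 cmH2O.

44.5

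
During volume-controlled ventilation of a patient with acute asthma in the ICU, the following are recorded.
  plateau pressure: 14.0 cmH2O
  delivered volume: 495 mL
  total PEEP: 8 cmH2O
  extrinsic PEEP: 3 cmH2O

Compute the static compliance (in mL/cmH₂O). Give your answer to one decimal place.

End-expiratory occlusion gives total PEEP = 8 cmH2O (intrinsic PEEP = 8 − 3 = 5). Use total PEEP for the elastic gradient.
Cstat = Vt / (Pplat − PEEPtotal) = 495 / (14.0 − 8) = 495 / 6.0 = 82.5 mL/cmH2O.

82.5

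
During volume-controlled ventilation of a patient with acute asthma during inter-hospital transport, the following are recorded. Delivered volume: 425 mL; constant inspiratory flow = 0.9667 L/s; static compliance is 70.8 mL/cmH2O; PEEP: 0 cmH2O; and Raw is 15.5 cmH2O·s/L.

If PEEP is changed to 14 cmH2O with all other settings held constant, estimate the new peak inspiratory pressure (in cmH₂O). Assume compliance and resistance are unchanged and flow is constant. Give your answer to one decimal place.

35.0

PIP = Vt/C + R·V̇ + PEEP (constant-flow equation of motion).
Only the baseline term changes: ΔPIP = ΔPEEP = 14 − 0 = 14.0 cmH2O.
Original PIP = 425/70.8 + 15.5×0.9667 + 0 = 20.987 cmH2O; new PIP = 20.987 + (14.0) = 34.987 cmH2O.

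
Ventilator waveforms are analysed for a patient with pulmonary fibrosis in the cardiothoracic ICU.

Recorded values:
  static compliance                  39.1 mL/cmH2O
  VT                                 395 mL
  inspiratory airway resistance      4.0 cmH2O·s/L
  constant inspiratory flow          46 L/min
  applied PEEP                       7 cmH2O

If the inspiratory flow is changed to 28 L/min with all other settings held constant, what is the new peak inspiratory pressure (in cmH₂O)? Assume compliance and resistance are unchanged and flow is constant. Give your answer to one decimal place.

Flow: 46 L/min ÷ 60 = 0.7667 L/s.
New flow: 28 L/min ÷ 60 = 0.4667 L/s.
PIP = Vt/C + R·V̇ + PEEP (constant-flow equation of motion).
Only the resistive term changes: ΔPIP = R × ΔV̇ = 4.0 × (0.4667 − 0.7667) = 4.0 × -0.3 = -1.2 cmH2O.
Original PIP = 395/39.1 + 4.0×0.7667 + 7 = 20.169 cmH2O; new PIP = 20.169 + (-1.2) = 18.969 cmH2O.

19.0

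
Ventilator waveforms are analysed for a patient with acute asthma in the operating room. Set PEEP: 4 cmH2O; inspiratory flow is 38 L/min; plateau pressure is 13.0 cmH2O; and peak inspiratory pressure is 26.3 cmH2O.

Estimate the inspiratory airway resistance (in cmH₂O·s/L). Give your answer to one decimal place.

21.0

Flow: 38 L/min ÷ 60 = 0.6333 L/s.
Raw = (PIP − Pplat) / flow = (26.3 − 13.0) / 0.6333 = 13.3 / 0.6333 = 21.001 cmH2O·s/L.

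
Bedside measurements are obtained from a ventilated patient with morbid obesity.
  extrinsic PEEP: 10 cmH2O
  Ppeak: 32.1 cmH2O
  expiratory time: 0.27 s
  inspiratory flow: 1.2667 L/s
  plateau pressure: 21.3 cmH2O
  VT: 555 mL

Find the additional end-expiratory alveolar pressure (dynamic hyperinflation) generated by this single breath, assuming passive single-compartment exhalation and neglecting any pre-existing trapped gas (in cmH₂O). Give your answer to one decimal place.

5.9

R = (PIP − Pplat)/V̇ = (32.1 − 21.3) / 1.2667 = 10.8/1.2667 = 8.526 cmH2O·s/L.
C = Vt/(Pplat − PEEP) = 555.0 / (21.3 − 10) = 555.0/11.3 = 49.115 mL/cmH2O.
τ = R × C = 8.526 × 0.04912 L/cmH2O = 0.4188 s.
Fraction remaining = e^(−Te/τ) = e^(−0.27/0.4188) = 0.5248; trapped volume = 555.0 × 0.5248 = 291.26 mL.
Additional alveolar pressure from trapping ≈ V_trapped / C = 291.26 / 49.115 = 5.93 cmH2O.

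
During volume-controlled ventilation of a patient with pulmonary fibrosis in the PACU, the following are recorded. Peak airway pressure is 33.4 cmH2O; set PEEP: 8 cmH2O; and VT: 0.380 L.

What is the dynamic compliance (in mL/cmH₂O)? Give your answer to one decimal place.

Dynamic compliance = Vt / (PIP − PEEP) = 380 / (33.4 − 8) = 380 / 25.4 = 14.961 mL/cmH2O.

15.0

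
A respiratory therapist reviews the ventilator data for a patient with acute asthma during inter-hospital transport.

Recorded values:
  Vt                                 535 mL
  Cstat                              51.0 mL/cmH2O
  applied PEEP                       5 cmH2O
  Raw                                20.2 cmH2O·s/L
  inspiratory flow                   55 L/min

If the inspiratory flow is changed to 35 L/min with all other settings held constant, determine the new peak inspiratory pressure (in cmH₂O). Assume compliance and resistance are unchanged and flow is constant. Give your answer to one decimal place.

27.3

Flow: 55 L/min ÷ 60 = 0.9167 L/s.
New flow: 35 L/min ÷ 60 = 0.5833 L/s.
PIP = Vt/C + R·V̇ + PEEP (constant-flow equation of motion).
Only the resistive term changes: ΔPIP = R × ΔV̇ = 20.2 × (0.5833 − 0.9167) = 20.2 × -0.3334 = -6.735 cmH2O.
Original PIP = 535/51.0 + 20.2×0.9167 + 5 = 34.008 cmH2O; new PIP = 34.008 + (-6.735) = 27.273 cmH2O.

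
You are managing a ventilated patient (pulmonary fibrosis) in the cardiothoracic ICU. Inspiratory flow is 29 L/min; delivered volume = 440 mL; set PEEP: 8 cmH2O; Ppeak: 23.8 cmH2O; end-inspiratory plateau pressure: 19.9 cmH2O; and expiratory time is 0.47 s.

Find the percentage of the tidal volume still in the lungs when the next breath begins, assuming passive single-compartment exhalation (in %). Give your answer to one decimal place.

20.7

Flow: 29 L/min ÷ 60 = 0.4833 L/s.
R = (PIP − Pplat)/V̇ = (23.8 − 19.9) / 0.4833 = 3.9/0.4833 = 8.07 cmH2O·s/L.
C = Vt/(Pplat − PEEP) = 440.0 / (19.9 − 8) = 440.0/11.9 = 36.975 mL/cmH2O.
τ = R × C = 8.07 × 0.03698 L/cmH2O = 0.2984 s.
Fraction remaining at end-expiration = e^(−Te/τ) = e^(−0.47/0.2984) = 0.207 → 20.7%.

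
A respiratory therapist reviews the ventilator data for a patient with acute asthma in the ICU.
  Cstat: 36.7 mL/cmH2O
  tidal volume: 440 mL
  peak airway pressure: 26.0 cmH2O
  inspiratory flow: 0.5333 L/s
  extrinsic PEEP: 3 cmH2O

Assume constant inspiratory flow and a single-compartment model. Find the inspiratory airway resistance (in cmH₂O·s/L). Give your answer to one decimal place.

Equation of motion (constant flow): PIP = Vt/C + R·V̇ + PEEP.
R·V̇ = PIP − Vt/C − PEEP = 26.0 − 440/36.7 − 3 = 26.0 − 11.989 − 3 = 11.011 cmH2O.
R = 11.011 / 0.5333 = 20.647 cmH2O·s/L.

20.6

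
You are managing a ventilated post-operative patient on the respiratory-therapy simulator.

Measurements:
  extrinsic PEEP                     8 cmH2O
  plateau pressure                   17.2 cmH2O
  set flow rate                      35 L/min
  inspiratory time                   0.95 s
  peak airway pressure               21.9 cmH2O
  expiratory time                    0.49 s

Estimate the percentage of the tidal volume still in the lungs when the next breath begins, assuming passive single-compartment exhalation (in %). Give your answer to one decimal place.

Flow: 35 L/min ÷ 60 = 0.5833 L/s.
Vt = flow × Ti = 0.5833 L/s × 0.95 s × 1000 mL/L = 554.14 mL.
R = (PIP − Pplat)/V̇ = (21.9 − 17.2) / 0.5833 = 4.7/0.5833 = 8.058 cmH2O·s/L.
C = Vt/(Pplat − PEEP) = 554.14 / (17.2 − 8) = 554.14/9.2 = 60.233 mL/cmH2O.
τ = R × C = 8.058 × 0.06023 L/cmH2O = 0.4853 s.
Fraction remaining at end-expiration = e^(−Te/τ) = e^(−0.49/0.4853) = 0.3643 → 36.43%.

36.4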